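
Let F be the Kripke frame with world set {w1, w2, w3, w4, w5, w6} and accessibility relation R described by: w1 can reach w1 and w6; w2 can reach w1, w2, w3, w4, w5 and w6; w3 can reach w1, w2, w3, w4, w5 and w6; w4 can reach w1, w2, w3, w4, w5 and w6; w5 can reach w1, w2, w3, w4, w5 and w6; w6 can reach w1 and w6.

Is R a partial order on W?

No

Reflexive: yes — every world is R-related to itself.
Transitive: yes — every two-step R-path is closed by a direct edge.
Antisymmetric: no — w1 R w6 and w6 R w1 with w1 ≠ w6.
So R is not a partial order.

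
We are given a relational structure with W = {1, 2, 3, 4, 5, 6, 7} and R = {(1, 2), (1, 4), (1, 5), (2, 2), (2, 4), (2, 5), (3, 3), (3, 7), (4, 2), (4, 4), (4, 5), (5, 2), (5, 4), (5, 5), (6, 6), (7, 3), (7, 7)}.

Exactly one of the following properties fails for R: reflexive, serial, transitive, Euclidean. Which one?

Reflexive: no — 1 is not related to itself.
Serial: yes — every world has a successor (e.g. 1 R 2).
Transitive: yes — every two-step R-path is closed by a direct edge.
Euclidean: yes — any two successors of a common world are R-related.
Only reflexive fails.

reflexive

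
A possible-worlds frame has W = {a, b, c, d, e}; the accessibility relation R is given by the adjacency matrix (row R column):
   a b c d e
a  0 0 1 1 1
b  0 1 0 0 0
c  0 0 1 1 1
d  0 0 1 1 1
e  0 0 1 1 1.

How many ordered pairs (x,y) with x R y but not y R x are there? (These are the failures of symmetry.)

Enumerating: (a,c), (a,d), (a,e).

3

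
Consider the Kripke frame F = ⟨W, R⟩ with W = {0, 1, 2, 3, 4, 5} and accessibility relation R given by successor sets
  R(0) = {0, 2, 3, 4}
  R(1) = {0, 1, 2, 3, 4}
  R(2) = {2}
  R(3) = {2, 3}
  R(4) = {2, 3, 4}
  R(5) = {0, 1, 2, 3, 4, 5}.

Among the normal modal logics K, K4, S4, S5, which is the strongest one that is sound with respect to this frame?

Transitive (axiom 4): yes — every two-step R-path is closed by a direct edge.
Reflexive (axiom T): yes — every world is R-related to itself.
Euclidean (axiom 5): no — 0 R 2 and 0 R 3, but not 2 R 3.
So F validates K, K4, S4; S5 would additionally require R to be Euclidean. The strongest is S4.

S4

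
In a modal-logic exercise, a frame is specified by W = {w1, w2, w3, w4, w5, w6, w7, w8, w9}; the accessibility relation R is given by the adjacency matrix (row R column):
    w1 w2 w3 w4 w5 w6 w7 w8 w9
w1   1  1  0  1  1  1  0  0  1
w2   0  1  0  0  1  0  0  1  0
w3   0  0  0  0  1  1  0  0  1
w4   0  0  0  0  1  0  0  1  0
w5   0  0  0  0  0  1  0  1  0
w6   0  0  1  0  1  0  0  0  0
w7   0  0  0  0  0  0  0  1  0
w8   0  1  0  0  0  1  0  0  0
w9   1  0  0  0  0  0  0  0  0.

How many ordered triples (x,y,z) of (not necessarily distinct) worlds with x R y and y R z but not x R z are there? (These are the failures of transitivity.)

Enumerating: (w1,w2,w8), (w1,w4,w8), (w1,w5,w8), (w1,w6,w3), (w2,w5,w6), (w2,w8,w6), (w3,w5,w8), (w3,w6,w3), (w3,w9,w1), (w4,w5,w6), (w4,w8,w2), (w4,w8,w6), … and 18 more.
Total: 30.

30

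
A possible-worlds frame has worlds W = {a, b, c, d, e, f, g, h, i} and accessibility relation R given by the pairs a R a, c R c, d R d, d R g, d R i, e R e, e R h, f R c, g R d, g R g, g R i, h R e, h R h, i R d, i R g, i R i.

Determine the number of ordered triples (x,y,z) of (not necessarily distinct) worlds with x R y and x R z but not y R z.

0

R is Euclidean; there are no such tuples.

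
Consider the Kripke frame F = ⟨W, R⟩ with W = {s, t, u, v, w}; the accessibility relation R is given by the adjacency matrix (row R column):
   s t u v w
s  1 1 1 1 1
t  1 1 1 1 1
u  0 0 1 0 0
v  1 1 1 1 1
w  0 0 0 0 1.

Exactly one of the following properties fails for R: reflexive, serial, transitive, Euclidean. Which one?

Euclidean

Reflexive: yes — every world is R-related to itself.
Serial: yes — every world has a successor (e.g. s R s).
Transitive: yes — every two-step R-path is closed by a direct edge.
Euclidean: no — s R u and s R t, but not u R t.
Only Euclidean fails.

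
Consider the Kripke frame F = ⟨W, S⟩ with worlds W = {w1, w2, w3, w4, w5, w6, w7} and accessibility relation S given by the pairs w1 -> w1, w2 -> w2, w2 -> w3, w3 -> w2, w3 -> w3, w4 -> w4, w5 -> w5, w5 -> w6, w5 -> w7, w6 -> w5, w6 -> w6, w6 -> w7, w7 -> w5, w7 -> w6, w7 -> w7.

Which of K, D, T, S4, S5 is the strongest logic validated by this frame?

S5

Serial (axiom D): yes — every world has a successor (e.g. w1 S w1).
Reflexive (axiom T): yes — every world is S-related to itself.
Transitive (axiom 4): yes — every two-step S-path is closed by a direct edge.
Euclidean (axiom 5): yes — any two successors of a common world are S-related.
So F validates K, D, T, S4, S5. The strongest is S5.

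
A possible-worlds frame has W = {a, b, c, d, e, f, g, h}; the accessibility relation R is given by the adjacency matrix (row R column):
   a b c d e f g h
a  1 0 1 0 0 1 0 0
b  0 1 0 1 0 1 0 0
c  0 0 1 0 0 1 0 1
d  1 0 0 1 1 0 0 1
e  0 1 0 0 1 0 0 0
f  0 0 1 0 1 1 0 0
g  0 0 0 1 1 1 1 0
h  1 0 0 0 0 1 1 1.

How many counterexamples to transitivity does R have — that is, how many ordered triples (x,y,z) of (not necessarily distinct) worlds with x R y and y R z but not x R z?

Enumerating: (a,c,h), (a,f,e), (b,d,a), (b,d,e), (b,d,h), (b,f,c), (b,f,e), (c,f,e), (c,h,a), (c,h,g), (d,a,c), (d,a,f), … and 16 more.
Total: 28.

28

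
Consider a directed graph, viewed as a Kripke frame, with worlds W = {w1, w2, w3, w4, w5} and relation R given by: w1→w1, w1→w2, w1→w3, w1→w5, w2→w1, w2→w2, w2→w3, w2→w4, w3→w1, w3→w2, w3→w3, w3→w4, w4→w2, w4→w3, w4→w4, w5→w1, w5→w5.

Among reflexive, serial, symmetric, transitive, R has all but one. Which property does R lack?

Reflexive: yes — every world is R-related to itself.
Serial: yes — every world has a successor (e.g. w1 R w1).
Symmetric: yes — every pair in R has its reverse in R.
Transitive: no — w1 R w2 and w2 R w4, but not w1 R w4.
Only transitive fails.

transitive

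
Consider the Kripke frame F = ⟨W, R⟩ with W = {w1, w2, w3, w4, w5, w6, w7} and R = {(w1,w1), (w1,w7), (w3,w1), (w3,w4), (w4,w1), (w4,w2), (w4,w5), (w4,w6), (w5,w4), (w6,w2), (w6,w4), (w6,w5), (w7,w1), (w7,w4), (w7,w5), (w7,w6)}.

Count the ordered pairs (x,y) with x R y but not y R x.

9

Enumerating: (w3,w1), (w3,w4), (w4,w1), (w4,w2), (w6,w2), (w6,w5), (w7,w4), (w7,w5), (w7,w6).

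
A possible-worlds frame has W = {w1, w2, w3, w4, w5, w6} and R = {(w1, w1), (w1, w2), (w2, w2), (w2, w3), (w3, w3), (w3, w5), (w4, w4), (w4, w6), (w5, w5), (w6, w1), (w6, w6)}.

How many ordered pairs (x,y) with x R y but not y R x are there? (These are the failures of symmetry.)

5

Enumerating: (w1,w2), (w2,w3), (w3,w5), (w4,w6), (w6,w1).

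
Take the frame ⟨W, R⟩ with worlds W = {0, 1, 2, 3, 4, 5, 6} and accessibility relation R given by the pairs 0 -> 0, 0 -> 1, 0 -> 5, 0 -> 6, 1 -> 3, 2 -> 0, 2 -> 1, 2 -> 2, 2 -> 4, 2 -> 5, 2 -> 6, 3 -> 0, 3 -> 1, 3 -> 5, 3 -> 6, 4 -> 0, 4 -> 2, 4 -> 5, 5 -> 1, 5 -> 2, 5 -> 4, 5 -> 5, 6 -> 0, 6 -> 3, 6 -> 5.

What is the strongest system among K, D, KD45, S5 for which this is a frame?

D

Serial (axiom D): yes — every world has a successor (e.g. 0 R 0).
Euclidean (axiom 5): no — 0 R 1 and 0 R 5, but not 1 R 5.
Transitive (axiom 4): no — 0 R 1 and 1 R 3, but not 0 R 3.
Reflexive (axiom T): no — 1 is not related to itself.
So F validates K, D; KD45 would additionally require R to be Euclidean and transitive. The strongest is D.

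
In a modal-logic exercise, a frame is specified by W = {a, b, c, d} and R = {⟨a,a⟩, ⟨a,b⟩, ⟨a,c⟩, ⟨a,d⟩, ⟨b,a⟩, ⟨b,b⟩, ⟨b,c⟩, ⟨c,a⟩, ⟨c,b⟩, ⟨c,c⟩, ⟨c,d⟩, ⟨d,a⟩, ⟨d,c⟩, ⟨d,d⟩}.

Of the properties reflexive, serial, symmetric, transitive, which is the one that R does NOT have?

Reflexive: yes — every world is R-related to itself.
Serial: yes — every world has a successor (e.g. a R a).
Symmetric: yes — every pair in R has its reverse in R.
Transitive: no — b R a and a R d, but not b R d.
Only transitive fails.

transitive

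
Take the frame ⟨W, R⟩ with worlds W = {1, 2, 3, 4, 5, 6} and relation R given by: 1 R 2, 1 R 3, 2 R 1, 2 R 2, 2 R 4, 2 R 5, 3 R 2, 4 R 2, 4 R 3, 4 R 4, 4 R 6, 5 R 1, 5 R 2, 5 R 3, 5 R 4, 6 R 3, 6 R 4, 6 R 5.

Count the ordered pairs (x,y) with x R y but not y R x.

8

Enumerating: (1,3), (3,2), (4,3), (5,1), (5,3), (5,4), (6,3), (6,5).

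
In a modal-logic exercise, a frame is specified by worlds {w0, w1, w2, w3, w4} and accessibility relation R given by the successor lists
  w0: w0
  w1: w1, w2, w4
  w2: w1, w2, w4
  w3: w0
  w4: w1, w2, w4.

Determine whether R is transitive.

Yes

Transitive: yes — every two-step R-path is closed by a direct edge.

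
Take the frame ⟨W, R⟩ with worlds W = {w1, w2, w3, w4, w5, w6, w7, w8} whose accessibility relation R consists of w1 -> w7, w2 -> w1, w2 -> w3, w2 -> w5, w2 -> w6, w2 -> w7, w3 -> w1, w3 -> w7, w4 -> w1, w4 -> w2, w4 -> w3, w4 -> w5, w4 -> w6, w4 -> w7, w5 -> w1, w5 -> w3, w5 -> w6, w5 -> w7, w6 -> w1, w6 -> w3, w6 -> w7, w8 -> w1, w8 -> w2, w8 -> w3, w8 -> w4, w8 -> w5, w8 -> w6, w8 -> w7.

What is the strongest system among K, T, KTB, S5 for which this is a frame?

K

Reflexive (axiom T): no — w1 is not related to itself.
Symmetric (axiom B): no — w1 R w7 but not w7 R w1.
Euclidean (axiom 5): no — w2 R w1 and w2 R w3, but not w1 R w3.
So F validates K; T would additionally require R to be reflexive. The strongest is K.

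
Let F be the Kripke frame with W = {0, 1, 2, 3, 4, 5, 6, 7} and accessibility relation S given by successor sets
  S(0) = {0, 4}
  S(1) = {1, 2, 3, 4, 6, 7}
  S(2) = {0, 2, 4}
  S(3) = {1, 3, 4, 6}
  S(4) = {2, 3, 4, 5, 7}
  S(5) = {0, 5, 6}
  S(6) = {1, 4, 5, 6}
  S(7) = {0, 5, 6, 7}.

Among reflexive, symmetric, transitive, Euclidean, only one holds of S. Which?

reflexive

Reflexive: yes — every world is S-related to itself.
Symmetric: no — 0 S 4 but not 4 S 0.
Transitive: no — 0 S 4 and 4 S 2, but not 0 S 2.
Euclidean: no — 1 S 2 and 1 S 3, but not 2 S 3.
Only reflexive holds.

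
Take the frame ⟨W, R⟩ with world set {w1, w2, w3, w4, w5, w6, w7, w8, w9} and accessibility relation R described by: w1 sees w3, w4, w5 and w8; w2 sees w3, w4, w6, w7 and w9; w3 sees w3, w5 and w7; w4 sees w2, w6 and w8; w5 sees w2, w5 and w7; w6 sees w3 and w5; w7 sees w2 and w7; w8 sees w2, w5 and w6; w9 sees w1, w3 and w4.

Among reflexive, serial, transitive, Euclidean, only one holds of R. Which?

serial

Reflexive: no — w1 is not related to itself.
Serial: yes — every world has a successor (e.g. w1 R w3).
Transitive: no — w1 R w3 and w3 R w7, but not w1 R w7.
Euclidean: no — w1 R w3 and w1 R w4, but not w3 R w4.
Only serial holds.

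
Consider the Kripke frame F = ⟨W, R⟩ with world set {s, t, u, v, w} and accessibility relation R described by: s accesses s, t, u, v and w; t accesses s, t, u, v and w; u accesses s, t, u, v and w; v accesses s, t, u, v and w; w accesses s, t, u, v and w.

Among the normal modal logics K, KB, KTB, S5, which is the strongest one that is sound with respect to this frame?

S5

Symmetric (axiom B): yes — every pair in R has its reverse in R.
Reflexive (axiom T): yes — every world is R-related to itself.
Euclidean (axiom 5): yes — any two successors of a common world are R-related.
So F validates K, KB, KTB, S5. The strongest is S5.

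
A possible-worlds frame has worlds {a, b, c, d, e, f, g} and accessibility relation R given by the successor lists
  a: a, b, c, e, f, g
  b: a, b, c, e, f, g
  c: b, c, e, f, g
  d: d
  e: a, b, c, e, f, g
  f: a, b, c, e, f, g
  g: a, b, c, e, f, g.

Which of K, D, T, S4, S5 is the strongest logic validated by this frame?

T

Serial (axiom D): yes — every world has a successor (e.g. a R a).
Reflexive (axiom T): yes — every world is R-related to itself.
Transitive (axiom 4): no — c R b and b R a, but not c R a.
Euclidean (axiom 5): no — b R c and b R a, but not c R a.
So F validates K, D, T; S4 would additionally require R to be transitive. The strongest is T.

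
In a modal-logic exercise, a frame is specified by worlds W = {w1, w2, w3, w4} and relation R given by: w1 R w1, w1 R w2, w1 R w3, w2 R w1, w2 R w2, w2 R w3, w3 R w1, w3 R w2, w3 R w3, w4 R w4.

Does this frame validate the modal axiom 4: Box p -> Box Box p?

Yes

The schema 4 characterises exactly the transitive frames.
Transitive: yes — every two-step R-path is closed by a direct edge.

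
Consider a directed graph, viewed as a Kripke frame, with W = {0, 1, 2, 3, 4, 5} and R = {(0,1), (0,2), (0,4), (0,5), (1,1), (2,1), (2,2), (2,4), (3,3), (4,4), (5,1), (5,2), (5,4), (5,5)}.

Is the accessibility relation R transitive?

Yes

Transitive: yes — every two-step R-path is closed by a direct edge.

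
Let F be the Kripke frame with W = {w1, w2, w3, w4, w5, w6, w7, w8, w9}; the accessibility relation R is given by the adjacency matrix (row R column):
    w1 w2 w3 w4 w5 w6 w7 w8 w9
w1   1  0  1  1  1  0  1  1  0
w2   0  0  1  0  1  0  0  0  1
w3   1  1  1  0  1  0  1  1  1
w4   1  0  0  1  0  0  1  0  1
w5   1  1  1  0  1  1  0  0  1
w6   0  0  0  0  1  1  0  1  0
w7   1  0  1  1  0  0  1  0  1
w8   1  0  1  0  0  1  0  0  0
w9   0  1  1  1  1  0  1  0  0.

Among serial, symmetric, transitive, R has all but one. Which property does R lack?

transitive

Serial: yes — every world has a successor (e.g. w1 R w1).
Symmetric: yes — every pair in R has its reverse in R.
Transitive: no — w1 R w3 and w3 R w2, but not w1 R w2.
Only transitive fails.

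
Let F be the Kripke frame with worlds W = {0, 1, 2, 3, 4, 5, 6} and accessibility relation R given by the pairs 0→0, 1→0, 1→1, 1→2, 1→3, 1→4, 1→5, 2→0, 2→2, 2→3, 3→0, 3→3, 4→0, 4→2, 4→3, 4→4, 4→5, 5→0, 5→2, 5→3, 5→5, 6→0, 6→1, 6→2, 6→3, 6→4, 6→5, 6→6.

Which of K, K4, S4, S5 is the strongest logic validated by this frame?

Transitive (axiom 4): yes — every two-step R-path is closed by a direct edge.
Reflexive (axiom T): yes — every world is R-related to itself.
Euclidean (axiom 5): no — 1 R 0 and 1 R 2, but not 0 R 2.
So F validates K, K4, S4; S5 would additionally require R to be Euclidean. The strongest is S4.

S4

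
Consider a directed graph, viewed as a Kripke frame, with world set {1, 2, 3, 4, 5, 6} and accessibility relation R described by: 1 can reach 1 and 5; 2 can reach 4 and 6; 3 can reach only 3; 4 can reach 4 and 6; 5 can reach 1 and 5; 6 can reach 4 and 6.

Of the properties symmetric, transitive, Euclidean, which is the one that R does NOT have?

Symmetric: no — 2 R 4 but not 4 R 2.
Transitive: yes — every two-step R-path is closed by a direct edge.
Euclidean: yes — any two successors of a common world are R-related.
Only symmetric fails.

symmetric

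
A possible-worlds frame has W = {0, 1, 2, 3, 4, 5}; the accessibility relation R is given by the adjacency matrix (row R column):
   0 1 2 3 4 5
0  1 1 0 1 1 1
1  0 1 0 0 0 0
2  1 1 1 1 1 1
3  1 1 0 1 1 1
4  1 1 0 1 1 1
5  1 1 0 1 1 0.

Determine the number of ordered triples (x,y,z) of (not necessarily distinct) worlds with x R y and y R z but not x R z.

Enumerating: (5,0,5), (5,3,5), (5,4,5).

3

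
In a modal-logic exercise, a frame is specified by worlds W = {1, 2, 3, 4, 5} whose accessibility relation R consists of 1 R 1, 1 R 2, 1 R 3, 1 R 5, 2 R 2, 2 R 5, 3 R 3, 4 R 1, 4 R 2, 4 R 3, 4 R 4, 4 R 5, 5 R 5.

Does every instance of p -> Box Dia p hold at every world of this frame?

No

Axiom B corresponds to the accessibility relation being symmetric.
Symmetric: no — 1 R 2 but not 2 R 1.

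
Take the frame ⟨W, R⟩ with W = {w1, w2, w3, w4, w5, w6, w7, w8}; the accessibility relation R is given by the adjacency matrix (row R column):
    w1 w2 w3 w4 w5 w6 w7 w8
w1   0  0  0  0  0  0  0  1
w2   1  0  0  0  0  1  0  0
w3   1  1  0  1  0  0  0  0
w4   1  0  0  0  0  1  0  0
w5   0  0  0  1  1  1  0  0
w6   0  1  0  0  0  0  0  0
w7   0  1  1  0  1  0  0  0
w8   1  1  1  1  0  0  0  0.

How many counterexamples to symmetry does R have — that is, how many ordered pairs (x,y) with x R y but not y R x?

Enumerating: (w2,w1), (w3,w1), (w3,w2), (w3,w4), (w4,w1), (w4,w6), (w5,w4), (w5,w6), (w7,w2), (w7,w3), (w7,w5), (w8,w2), (w8,w3), (w8,w4).

14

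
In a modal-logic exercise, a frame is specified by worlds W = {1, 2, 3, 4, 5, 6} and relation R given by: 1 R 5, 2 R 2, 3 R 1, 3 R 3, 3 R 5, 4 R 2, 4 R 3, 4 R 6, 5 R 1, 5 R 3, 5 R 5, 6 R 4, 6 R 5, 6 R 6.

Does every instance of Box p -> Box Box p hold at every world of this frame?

No

Axiom 4 corresponds to the accessibility relation being transitive.
Transitive: no — 1 R 5 and 5 R 3, but not 1 R 3.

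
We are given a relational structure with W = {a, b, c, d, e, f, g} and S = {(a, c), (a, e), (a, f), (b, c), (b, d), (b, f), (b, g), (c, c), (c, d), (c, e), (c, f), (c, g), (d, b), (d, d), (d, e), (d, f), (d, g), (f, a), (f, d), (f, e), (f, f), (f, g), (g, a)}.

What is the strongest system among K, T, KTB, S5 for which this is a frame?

K

Reflexive (axiom T): no — a is not related to itself.
Symmetric (axiom B): no — a S c but not c S a.
Euclidean (axiom 5): no — a S e and a S c, but not e S c.
So F validates K; T would additionally require S to be reflexive. The strongest is K.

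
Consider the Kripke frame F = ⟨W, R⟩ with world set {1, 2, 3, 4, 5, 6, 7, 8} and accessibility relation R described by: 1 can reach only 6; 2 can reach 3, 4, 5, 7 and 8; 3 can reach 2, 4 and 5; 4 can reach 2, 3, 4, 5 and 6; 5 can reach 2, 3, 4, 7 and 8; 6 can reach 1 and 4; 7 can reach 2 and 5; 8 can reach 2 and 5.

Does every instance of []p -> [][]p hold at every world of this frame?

By correspondence theory, 4 is valid on a frame iff R is transitive.
Transitive: no — 1 R 6 and 6 R 4, but not 1 R 4.

No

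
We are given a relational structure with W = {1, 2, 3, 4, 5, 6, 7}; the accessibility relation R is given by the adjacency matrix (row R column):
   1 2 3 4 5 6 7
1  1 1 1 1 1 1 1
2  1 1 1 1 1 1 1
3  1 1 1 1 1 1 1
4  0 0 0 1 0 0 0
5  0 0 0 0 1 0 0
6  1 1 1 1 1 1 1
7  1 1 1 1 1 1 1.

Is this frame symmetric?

No

Symmetric: no — 1 R 4 but not 4 R 1.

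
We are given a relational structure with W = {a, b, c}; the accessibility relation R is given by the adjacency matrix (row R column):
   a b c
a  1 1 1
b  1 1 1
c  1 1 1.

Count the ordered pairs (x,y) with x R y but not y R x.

0

R is symmetric; there are no such tuples.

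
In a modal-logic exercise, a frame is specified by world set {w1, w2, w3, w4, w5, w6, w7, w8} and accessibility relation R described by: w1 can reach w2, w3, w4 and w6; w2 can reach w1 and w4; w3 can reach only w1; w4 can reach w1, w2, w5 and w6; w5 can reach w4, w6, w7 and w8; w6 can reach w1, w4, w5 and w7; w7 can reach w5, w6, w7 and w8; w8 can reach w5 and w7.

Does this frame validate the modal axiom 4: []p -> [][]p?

Axiom 4 corresponds to the accessibility relation being transitive.
Transitive: no — w1 R w4 and w4 R w5, but not w1 R w5.

No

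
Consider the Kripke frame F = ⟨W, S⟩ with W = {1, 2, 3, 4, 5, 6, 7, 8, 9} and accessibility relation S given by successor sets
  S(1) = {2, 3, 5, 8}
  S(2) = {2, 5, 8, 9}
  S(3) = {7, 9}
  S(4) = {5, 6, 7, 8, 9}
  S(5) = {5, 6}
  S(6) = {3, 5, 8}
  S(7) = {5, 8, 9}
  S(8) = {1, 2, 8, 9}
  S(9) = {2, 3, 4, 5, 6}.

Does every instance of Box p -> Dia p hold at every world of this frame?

Yes

By correspondence theory, D is valid on a frame iff S is serial.
Serial: yes — every world has a successor (e.g. 1 S 2).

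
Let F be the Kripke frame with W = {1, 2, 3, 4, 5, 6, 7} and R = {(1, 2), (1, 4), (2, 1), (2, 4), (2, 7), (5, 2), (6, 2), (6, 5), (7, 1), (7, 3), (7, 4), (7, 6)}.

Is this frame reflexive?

No

Reflexive: no — 1 is not related to itself.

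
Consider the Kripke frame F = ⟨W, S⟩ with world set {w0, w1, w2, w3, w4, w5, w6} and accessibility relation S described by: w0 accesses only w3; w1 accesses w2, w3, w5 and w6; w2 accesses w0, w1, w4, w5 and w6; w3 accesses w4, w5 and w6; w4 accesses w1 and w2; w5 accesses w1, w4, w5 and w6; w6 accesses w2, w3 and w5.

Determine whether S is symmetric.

Symmetric: no — w0 S w3 but not w3 S w0.

No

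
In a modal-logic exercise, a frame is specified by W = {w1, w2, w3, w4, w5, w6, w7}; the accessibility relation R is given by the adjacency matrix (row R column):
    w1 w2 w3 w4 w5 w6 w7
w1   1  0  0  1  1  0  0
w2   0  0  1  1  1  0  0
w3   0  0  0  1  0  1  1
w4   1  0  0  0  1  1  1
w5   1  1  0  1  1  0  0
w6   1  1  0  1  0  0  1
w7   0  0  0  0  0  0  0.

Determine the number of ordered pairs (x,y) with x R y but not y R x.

Enumerating: (w2,w3), (w2,w4), (w3,w4), (w3,w6), (w3,w7), (w4,w7), (w6,w1), (w6,w2), (w6,w7).

9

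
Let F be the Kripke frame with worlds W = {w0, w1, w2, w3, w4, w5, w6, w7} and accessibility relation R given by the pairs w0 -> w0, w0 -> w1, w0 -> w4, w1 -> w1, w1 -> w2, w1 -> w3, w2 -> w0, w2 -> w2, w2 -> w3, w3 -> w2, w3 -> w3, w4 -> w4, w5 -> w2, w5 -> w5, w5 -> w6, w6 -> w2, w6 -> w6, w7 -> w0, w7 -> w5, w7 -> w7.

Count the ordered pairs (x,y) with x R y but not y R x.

10

Enumerating: (w0,w1), (w0,w4), (w1,w2), (w1,w3), (w2,w0), (w5,w2), (w5,w6), (w6,w2), (w7,w0), (w7,w5).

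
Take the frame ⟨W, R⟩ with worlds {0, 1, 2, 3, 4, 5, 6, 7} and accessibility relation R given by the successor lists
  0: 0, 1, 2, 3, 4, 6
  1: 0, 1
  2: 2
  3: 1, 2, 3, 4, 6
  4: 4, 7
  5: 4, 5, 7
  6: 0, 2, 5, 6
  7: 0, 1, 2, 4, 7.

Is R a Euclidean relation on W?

Euclidean: no — 0 R 1 and 0 R 2, but not 1 R 2.

No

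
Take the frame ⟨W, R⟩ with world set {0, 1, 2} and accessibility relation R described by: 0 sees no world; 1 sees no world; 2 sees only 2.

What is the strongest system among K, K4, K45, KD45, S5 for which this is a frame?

K45

Transitive (axiom 4): yes — every two-step R-path is closed by a direct edge.
Euclidean (axiom 5): yes — any two successors of a common world are R-related.
Serial (axiom D): no — 0 has no R-successor.
Reflexive (axiom T): no — 0 is not related to itself.
So F validates K, K4, K45; KD45 would additionally require R to be serial. The strongest is K45.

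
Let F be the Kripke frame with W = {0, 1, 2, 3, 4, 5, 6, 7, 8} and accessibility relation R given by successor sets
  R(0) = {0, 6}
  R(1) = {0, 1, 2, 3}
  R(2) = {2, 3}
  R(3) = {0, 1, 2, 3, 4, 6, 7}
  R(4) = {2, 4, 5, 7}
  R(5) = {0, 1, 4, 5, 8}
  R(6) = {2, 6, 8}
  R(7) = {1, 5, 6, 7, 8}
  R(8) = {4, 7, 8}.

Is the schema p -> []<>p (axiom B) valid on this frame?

No

By correspondence theory, B is valid on a frame iff R is symmetric.
Symmetric: no — 0 R 6 but not 6 R 0.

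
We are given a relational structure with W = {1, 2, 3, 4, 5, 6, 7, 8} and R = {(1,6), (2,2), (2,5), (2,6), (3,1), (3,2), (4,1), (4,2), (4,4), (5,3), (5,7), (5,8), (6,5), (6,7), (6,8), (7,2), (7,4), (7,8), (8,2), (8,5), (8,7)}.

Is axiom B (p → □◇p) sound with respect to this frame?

The schema B characterises exactly the symmetric frames.
Symmetric: no — 1 R 6 but not 6 R 1.

No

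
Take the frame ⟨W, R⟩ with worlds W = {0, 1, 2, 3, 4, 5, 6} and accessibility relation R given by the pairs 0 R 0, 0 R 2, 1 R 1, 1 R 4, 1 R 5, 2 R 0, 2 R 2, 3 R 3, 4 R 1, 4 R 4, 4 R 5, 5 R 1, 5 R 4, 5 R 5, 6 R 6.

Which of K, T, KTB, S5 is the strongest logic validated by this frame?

Reflexive (axiom T): yes — every world is R-related to itself.
Symmetric (axiom B): yes — every pair in R has its reverse in R.
Euclidean (axiom 5): yes — any two successors of a common world are R-related.
So F validates K, T, KTB, S5. The strongest is S5.

S5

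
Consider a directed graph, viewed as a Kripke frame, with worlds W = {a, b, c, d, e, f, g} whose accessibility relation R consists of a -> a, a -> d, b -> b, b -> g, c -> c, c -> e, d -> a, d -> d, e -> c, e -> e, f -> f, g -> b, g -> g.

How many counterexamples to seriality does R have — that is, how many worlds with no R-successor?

R is serial; there are no such worlds.

0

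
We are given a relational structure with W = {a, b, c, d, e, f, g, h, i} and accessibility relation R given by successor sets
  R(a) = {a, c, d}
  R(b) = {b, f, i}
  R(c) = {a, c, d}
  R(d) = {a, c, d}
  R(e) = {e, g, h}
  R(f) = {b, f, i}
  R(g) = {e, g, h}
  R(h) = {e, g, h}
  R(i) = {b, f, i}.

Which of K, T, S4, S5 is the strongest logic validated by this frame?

Reflexive (axiom T): yes — every world is R-related to itself.
Transitive (axiom 4): yes — every two-step R-path is closed by a direct edge.
Euclidean (axiom 5): yes — any two successors of a common world are R-related.
So F validates K, T, S4, S5. The strongest is S5.

S5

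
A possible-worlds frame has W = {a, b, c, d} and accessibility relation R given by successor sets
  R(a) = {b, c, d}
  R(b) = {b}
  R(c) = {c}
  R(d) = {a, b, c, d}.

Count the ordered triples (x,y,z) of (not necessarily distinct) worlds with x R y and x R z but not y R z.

11

Enumerating: (a,b,c), (a,b,d), (a,c,b), (a,c,d), (d,a,a), (d,b,a), (d,b,c), (d,b,d), (d,c,a), (d,c,b), (d,c,d).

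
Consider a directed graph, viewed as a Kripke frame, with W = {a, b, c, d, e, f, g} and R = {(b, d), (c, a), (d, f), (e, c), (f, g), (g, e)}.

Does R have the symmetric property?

Symmetric: no — b R d but not d R b.

No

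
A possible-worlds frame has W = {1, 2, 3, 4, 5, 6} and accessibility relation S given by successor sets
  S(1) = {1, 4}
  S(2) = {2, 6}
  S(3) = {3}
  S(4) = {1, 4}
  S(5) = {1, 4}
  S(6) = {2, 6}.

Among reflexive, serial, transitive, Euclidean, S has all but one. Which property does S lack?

reflexive

Reflexive: no — 5 is not related to itself.
Serial: yes — every world has a successor (e.g. 1 S 1).
Transitive: yes — every two-step S-path is closed by a direct edge.
Euclidean: yes — any two successors of a common world are S-related.
Only reflexive fails.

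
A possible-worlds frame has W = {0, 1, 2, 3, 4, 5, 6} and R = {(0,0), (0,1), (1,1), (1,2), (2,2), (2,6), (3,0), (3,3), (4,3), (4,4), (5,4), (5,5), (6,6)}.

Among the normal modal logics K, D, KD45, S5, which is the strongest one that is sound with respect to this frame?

D

Serial (axiom D): yes — every world has a successor (e.g. 0 R 0).
Euclidean (axiom 5): no — 0 R 1 and 0 R 0, but not 1 R 0.
Transitive (axiom 4): no — 0 R 1 and 1 R 2, but not 0 R 2.
Reflexive (axiom T): yes — every world is R-related to itself.
So F validates K, D; KD45 would additionally require R to be Euclidean and transitive. The strongest is D.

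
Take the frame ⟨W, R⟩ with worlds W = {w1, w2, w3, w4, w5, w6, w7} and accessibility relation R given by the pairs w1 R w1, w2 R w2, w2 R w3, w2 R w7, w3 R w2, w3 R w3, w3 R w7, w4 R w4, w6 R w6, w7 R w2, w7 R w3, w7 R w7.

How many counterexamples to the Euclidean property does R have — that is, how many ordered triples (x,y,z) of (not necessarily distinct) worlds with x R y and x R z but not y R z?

R is Euclidean; there are no such tuples.

0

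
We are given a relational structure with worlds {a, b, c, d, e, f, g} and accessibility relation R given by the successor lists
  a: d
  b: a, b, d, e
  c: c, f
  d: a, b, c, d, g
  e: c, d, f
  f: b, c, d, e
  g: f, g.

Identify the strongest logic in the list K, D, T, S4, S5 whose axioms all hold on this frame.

Serial (axiom D): yes — every world has a successor (e.g. a R d).
Reflexive (axiom T): no — a is not related to itself.
Transitive (axiom 4): no — a R d and d R b, but not a R b.
Euclidean (axiom 5): no — b R a and b R e, but not a R e.
So F validates K, D; T would additionally require R to be reflexive. The strongest is D.

D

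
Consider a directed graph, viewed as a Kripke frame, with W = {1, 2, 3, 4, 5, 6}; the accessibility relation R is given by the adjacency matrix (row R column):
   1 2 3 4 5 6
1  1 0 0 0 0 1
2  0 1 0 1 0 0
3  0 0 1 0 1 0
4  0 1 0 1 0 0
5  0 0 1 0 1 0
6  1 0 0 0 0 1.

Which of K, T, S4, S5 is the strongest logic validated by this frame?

S5

Reflexive (axiom T): yes — every world is R-related to itself.
Transitive (axiom 4): yes — every two-step R-path is closed by a direct edge.
Euclidean (axiom 5): yes — any two successors of a common world are R-related.
So F validates K, T, S4, S5. The strongest is S5.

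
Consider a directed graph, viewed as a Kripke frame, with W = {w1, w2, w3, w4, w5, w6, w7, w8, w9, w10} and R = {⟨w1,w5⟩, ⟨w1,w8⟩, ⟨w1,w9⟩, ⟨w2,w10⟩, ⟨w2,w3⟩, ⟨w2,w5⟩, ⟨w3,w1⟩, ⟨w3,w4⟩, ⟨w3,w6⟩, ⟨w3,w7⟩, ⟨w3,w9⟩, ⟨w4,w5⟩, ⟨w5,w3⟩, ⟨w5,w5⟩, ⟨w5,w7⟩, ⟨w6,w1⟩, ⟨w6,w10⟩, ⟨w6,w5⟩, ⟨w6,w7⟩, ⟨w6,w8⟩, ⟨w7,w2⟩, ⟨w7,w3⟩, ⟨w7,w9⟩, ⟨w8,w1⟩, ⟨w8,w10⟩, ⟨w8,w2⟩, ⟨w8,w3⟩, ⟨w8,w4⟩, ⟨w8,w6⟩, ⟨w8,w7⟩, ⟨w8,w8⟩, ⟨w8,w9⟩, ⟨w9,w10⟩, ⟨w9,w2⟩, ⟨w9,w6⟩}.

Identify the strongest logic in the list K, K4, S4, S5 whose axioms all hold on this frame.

K

Transitive (axiom 4): no — w1 R w5 and w5 R w3, but not w1 R w3.
Reflexive (axiom T): no — w1 is not related to itself.
Euclidean (axiom 5): no — w1 R w5 and w1 R w8, but not w5 R w8.
So F validates K; K4 would additionally require R to be transitive. The strongest is K.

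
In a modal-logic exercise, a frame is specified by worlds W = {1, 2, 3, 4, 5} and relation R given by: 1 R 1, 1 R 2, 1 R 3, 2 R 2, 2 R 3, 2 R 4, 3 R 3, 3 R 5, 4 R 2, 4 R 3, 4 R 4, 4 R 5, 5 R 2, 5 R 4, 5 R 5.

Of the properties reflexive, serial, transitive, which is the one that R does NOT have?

Reflexive: yes — every world is R-related to itself.
Serial: yes — every world has a successor (e.g. 1 R 1).
Transitive: no — 1 R 2 and 2 R 4, but not 1 R 4.
Only transitive fails.

transitive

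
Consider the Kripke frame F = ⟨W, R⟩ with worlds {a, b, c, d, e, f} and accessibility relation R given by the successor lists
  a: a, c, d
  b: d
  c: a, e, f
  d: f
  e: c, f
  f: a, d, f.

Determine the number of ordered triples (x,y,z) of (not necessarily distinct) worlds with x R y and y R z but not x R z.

Enumerating: (a,c,e), (a,c,f), (a,d,f), (b,d,f), (c,a,c), (c,a,d), (c,e,c), (c,f,d), (d,f,a), (d,f,d), (e,c,a), (e,c,e), (e,f,a), (e,f,d), (f,a,c).

15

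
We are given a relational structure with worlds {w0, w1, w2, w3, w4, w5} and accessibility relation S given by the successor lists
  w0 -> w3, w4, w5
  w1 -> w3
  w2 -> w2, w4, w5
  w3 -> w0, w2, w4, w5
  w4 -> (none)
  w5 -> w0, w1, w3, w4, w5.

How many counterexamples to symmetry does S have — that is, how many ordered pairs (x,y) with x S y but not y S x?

Enumerating: (w0,w4), (w1,w3), (w2,w4), (w2,w5), (w3,w2), (w3,w4), (w5,w1), (w5,w4).

8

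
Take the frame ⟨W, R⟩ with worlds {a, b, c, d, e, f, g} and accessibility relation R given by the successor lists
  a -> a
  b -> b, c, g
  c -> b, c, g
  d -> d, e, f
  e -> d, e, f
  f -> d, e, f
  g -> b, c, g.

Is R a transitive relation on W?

Transitive: yes — every two-step R-path is closed by a direct edge.

Yes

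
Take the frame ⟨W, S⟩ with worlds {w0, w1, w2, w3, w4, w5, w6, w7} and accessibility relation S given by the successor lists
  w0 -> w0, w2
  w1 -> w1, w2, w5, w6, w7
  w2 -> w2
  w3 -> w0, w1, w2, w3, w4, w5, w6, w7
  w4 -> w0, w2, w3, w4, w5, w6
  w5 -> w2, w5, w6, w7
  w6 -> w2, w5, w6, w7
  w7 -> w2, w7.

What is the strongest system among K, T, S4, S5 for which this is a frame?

Reflexive (axiom T): yes — every world is S-related to itself.
Transitive (axiom 4): no — w4 S w3 and w3 S w1, but not w4 S w1.
Euclidean (axiom 5): no — w1 S w2 and w1 S w5, but not w2 S w5.
So F validates K, T; S4 would additionally require S to be transitive. The strongest is T.

T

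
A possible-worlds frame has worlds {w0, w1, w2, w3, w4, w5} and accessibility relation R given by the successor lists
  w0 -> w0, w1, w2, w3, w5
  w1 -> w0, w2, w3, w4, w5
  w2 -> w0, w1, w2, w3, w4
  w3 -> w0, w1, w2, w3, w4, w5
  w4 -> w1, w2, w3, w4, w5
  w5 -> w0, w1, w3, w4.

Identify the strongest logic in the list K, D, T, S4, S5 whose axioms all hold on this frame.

Serial (axiom D): yes — every world has a successor (e.g. w0 R w0).
Reflexive (axiom T): no — w1 is not related to itself.
Transitive (axiom 4): no — w0 R w1 and w1 R w4, but not w0 R w4.
Euclidean (axiom 5): no — w0 R w2 and w0 R w5, but not w2 R w5.
So F validates K, D; T would additionally require R to be reflexive. The strongest is D.

D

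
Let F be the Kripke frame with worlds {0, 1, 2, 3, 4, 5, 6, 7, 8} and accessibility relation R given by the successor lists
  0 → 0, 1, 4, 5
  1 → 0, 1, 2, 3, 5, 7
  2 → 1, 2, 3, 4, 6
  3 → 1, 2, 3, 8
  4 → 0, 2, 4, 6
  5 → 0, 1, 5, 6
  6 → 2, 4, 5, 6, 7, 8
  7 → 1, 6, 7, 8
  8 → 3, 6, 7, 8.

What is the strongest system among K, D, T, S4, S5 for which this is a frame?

Serial (axiom D): yes — every world has a successor (e.g. 0 R 0).
Reflexive (axiom T): yes — every world is R-related to itself.
Transitive (axiom 4): no — 0 R 1 and 1 R 2, but not 0 R 2.
Euclidean (axiom 5): no — 0 R 1 and 0 R 4, but not 1 R 4.
So F validates K, D, T; S4 would additionally require R to be transitive. The strongest is T.

T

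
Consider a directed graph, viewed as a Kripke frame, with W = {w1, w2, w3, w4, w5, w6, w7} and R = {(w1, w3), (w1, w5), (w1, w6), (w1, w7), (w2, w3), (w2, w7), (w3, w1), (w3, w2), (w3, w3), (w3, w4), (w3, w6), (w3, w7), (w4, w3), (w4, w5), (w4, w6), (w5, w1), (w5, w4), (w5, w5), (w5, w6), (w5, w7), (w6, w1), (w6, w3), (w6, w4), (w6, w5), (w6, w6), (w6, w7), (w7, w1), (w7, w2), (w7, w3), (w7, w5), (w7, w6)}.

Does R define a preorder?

No

Reflexive: no — w1 is not related to itself.
Transitive: no — w1 R w3 and w3 R w2, but not w1 R w2.
So R is not a preorder.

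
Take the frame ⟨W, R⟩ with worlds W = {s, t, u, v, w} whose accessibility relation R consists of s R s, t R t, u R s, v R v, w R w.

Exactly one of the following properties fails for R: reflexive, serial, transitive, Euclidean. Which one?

Reflexive: no — u is not related to itself.
Serial: yes — every world has a successor (e.g. s R s).
Transitive: yes — every two-step R-path is closed by a direct edge.
Euclidean: yes — any two successors of a common world are R-related.
Only reflexive fails.

reflexive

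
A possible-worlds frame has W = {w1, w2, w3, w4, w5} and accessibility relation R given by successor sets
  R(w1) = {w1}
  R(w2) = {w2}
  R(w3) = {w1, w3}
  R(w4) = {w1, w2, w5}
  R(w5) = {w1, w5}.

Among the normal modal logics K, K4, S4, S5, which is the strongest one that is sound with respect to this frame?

K4

Transitive (axiom 4): yes — every two-step R-path is closed by a direct edge.
Reflexive (axiom T): no — w4 is not related to itself.
Euclidean (axiom 5): no — w4 R w1 and w4 R w2, but not w1 R w2.
So F validates K, K4; S4 would additionally require R to be reflexive. The strongest is K4.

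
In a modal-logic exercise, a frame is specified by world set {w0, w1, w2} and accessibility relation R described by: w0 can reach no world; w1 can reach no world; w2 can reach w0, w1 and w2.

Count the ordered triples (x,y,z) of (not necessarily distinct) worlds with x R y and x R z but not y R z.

6

Enumerating: (w2,w0,w0), (w2,w0,w1), (w2,w0,w2), (w2,w1,w0), (w2,w1,w1), (w2,w1,w2).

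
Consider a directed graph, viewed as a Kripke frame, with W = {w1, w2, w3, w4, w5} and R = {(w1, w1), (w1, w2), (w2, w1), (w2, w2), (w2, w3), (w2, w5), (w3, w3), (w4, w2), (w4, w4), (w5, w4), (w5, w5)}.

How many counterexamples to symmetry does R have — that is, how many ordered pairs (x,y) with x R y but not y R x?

4

Enumerating: (w2,w3), (w2,w5), (w4,w2), (w5,w4).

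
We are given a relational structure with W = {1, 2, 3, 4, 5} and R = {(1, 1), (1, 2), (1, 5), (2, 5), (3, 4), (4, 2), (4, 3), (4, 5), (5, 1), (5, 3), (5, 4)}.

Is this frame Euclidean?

Euclidean: no — 1 R 5 and 1 R 2, but not 5 R 2.

No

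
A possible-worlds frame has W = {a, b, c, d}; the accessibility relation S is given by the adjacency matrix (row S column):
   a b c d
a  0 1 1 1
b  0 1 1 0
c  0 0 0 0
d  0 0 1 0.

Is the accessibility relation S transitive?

Yes

Transitive: yes — every two-step S-path is closed by a direct edge.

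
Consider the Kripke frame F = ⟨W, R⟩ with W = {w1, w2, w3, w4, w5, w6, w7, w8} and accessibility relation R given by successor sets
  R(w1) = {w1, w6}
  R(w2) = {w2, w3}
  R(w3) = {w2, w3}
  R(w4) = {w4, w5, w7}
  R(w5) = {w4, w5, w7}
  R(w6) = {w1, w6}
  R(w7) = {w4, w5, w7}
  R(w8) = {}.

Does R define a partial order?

No

Reflexive: no — w8 is not related to itself.
Transitive: yes — every two-step R-path is closed by a direct edge.
Antisymmetric: no — w1 R w6 and w6 R w1 with w1 ≠ w6.
So R is not a partial order.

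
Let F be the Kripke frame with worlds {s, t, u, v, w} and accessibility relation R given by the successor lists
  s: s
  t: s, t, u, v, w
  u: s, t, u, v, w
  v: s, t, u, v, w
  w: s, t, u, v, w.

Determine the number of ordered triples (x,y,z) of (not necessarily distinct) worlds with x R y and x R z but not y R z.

Enumerating: (t,s,t), (t,s,u), (t,s,v), (t,s,w), (u,s,t), (u,s,u), (u,s,v), (u,s,w), (v,s,t), (v,s,u), (v,s,v), (v,s,w), (w,s,t), (w,s,u), (w,s,v), (w,s,w).

16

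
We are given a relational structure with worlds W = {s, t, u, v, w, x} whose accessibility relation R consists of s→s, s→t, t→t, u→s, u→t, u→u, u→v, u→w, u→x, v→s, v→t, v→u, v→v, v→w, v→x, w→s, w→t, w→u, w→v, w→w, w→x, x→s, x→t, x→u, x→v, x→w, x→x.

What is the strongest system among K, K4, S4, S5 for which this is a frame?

Transitive (axiom 4): yes — every two-step R-path is closed by a direct edge.
Reflexive (axiom T): yes — every world is R-related to itself.
Euclidean (axiom 5): no — u R s and u R v, but not s R v.
So F validates K, K4, S4; S5 would additionally require R to be Euclidean. The strongest is S4.

S4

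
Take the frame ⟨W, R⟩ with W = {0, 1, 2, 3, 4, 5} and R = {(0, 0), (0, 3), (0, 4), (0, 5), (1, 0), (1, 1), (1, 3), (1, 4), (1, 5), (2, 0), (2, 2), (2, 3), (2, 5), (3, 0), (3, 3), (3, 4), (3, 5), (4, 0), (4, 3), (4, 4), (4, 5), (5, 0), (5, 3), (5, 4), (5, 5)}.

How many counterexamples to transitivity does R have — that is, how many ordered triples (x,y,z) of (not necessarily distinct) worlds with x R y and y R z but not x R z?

Enumerating: (2,0,4), (2,3,4), (2,5,4).

3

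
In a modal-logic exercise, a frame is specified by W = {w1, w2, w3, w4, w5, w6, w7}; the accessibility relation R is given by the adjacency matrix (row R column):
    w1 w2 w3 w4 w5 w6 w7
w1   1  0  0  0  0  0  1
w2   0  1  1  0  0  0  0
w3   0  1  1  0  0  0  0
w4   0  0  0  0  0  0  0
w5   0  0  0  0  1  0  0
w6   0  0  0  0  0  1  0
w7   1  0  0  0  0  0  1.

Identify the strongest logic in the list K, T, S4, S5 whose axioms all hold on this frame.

K

Reflexive (axiom T): no — w4 is not related to itself.
Transitive (axiom 4): yes — every two-step R-path is closed by a direct edge.
Euclidean (axiom 5): yes — any two successors of a common world are R-related.
So F validates K; T would additionally require R to be reflexive. The strongest is K.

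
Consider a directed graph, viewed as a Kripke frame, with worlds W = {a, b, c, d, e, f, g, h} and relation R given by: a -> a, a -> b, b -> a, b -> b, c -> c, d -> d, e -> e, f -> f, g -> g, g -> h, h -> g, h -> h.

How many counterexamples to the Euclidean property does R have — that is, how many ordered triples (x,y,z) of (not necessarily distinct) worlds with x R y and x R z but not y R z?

0

R is Euclidean; there are no such tuples.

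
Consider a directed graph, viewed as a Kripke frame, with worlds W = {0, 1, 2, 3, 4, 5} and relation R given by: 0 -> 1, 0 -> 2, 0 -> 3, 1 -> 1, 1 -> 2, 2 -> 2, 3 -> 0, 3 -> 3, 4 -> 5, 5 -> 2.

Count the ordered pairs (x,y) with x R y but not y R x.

Enumerating: (0,1), (0,2), (1,2), (4,5), (5,2).

5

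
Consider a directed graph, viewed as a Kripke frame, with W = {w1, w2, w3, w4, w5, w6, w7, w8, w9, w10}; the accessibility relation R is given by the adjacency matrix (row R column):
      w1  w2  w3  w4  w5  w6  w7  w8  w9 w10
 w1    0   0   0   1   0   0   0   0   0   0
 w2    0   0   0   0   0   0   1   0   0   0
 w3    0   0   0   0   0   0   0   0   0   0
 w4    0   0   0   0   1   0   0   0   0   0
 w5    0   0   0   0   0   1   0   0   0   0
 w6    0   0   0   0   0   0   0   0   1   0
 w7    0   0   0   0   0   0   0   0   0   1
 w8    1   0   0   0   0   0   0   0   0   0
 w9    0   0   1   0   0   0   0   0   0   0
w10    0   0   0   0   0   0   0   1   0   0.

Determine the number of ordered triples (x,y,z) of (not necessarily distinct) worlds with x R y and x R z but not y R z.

9

Enumerating: (w1,w4,w4), (w10,w8,w8), (w2,w7,w7), (w4,w5,w5), (w5,w6,w6), (w6,w9,w9), (w7,w10,w10), (w8,w1,w1), (w9,w3,w3).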